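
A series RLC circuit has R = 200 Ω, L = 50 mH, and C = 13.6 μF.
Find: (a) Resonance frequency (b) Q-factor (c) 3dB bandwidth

Step 1 — Resonance: ω₀ = 1/√(LC) = 1/√(0.05·1.36e-05) = 1213 rad/s.
Step 2 — f₀ = ω₀/(2π) = 193 Hz.
Step 3 — Series Q: Q = ω₀L/R = 1213·0.05/200 = 0.3032.
Step 4 — Bandwidth: Δω = ω₀/Q = 4000 rad/s; BW = Δω/(2π) = 636.6 Hz.

(a) f₀ = 193 Hz  (b) Q = 0.3032  (c) BW = 636.6 Hz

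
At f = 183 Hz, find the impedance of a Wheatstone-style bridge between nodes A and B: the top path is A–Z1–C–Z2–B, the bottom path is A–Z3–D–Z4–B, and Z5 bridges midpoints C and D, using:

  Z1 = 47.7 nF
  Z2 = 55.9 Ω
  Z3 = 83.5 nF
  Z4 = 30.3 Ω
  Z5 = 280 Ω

Step 1 — Angular frequency: ω = 2π·f = 2π·183 = 1150 rad/s.
Step 2 — Component impedances:
  Z1: Z = 1/(jωC) = -j/(ω·C) = 0 - j1.823e+04 Ω
  Z2: Z = R = 55.9 Ω
  Z3: Z = 1/(jωC) = -j/(ω·C) = 0 - j1.042e+04 Ω
  Z4: Z = R = 30.3 Ω
  Z5: Z = R = 280 Ω
Step 3 — Bridge requires nodal analysis (the Z5 bridge couples midpoints C and D, so the two paths cannot be reduced to a simple series/parallel combination). Setting node B to ground and injecting 1 A at node A, the 3-node admittance system at A, C, D solves to V_A = Z_AB = 19.66 - j6629 Ω = 6629∠-89.8° Ω.

Z = 19.66 - j6629 Ω = 6629∠-89.8° Ω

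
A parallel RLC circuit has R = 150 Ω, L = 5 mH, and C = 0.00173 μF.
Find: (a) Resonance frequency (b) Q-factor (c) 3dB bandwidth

Step 1 — Resonance: ω₀ = 1/√(LC) = 1/√(0.005·1.73e-09) = 3.4e+05 rad/s.
Step 2 — f₀ = ω₀/(2π) = 5.411e+04 Hz.
Step 3 — Parallel Q: Q = R/(ω₀L) = 150/(3.4e+05·0.005) = 0.08823.
Step 4 — Bandwidth: Δω = ω₀/Q = 3.854e+06 rad/s; BW = Δω/(2π) = 6.133e+05 Hz.

(a) f₀ = 5.411e+04 Hz  (b) Q = 0.08823  (c) BW = 6.133e+05 Hz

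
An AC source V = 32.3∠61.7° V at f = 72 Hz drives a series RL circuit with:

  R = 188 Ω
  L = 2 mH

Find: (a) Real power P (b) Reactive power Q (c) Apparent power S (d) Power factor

Step 1 — Angular frequency: ω = 2π·f = 2π·72 = 452.4 rad/s.
Step 2 — Component impedances:
  R: Z = R = 188 Ω
  L: Z = jωL = j·452.4·0.002 = 0 + j0.9048 Ω
Step 3 — Series combination: Z_total = R + L = 188 + j0.9048 Ω = 188∠0.3° Ω.
Step 4 — Source phasor: V = 32.3∠61.7° V = 15.31 + j28.44 V.
Step 5 — Current: I = V / Z = 0.08218 + j0.1509 A = 0.1718∠61.4° A.
Step 6 — Complex power: S = V·I* = 5.549 + j0.02671 VA.
Step 7 — Real power: P = Re(S) = 5.549 W.
Step 8 — Reactive power: Q = Im(S) = 0.02671 VAR.
Step 9 — Apparent power: |S| = 5.549 VA.
Step 10 — Power factor: PF = P/|S| = 1 (lagging).

(a) P = 5.549 W  (b) Q = 0.02671 VAR  (c) S = 5.549 VA  (d) PF = 1 (lagging)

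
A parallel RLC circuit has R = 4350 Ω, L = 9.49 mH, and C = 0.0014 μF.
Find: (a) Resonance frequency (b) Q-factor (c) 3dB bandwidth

Step 1 — Resonance: ω₀ = 1/√(LC) = 1/√(0.00949·1.4e-09) = 2.743e+05 rad/s.
Step 2 — f₀ = ω₀/(2π) = 4.366e+04 Hz.
Step 3 — Parallel Q: Q = R/(ω₀L) = 4350/(2.743e+05·0.00949) = 1.671.
Step 4 — Bandwidth: Δω = ω₀/Q = 1.642e+05 rad/s; BW = Δω/(2π) = 2.613e+04 Hz.

(a) f₀ = 4.366e+04 Hz  (b) Q = 1.671  (c) BW = 2.613e+04 Hz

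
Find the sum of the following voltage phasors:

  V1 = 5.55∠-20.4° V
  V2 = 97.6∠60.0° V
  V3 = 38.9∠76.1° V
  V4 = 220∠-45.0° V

Step 1 — Convert each phasor to rectangular form:
  V1 = 5.55·(cos(-20.4°) + j·sin(-20.4°)) = 5.202 - j1.935 V
  V2 = 97.6·(cos(60.0°) + j·sin(60.0°)) = 48.8 + j84.52 V
  V3 = 38.9·(cos(76.1°) + j·sin(76.1°)) = 9.345 + j37.76 V
  V4 = 220·(cos(-45.0°) + j·sin(-45.0°)) = 155.6 - j155.6 V
Step 2 — Sum components: V_total = 218.9 - j35.21 V.
Step 3 — Convert to polar: |V_total| = 221.7 V, ∠V_total = -9.1°.

V_total = 221.7∠-9.1° V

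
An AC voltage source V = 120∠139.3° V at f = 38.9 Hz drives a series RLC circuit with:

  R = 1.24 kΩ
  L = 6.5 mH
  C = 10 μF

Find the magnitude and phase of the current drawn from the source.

Step 1 — Angular frequency: ω = 2π·f = 2π·38.9 = 244.4 rad/s.
Step 2 — Component impedances:
  R: Z = R = 1240 Ω
  L: Z = jωL = j·244.4·0.0065 = 0 + j1.589 Ω
  C: Z = 1/(jωC) = -j/(ω·C) = 0 - j409.1 Ω
Step 3 — Series combination: Z_total = R + L + C = 1240 - j407.5 Ω = 1305∠-18.2° Ω.
Step 4 — Source phasor: V = 120∠139.3° V = -90.98 + j78.25 V.
Step 5 — Ohm's law: I = V / Z_total = (-90.98 + j78.25) / (1240 - j407.5) = -0.08493 + j0.03519 A.
Step 6 — Convert to polar: |I| = 0.09194 A, ∠I = 157.5°.

I = 0.09194∠157.5° A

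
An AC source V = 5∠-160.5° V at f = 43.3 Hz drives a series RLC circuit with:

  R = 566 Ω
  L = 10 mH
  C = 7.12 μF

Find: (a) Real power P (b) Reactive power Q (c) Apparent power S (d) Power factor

Step 1 — Angular frequency: ω = 2π·f = 2π·43.3 = 272.1 rad/s.
Step 2 — Component impedances:
  R: Z = R = 566 Ω
  L: Z = jωL = j·272.1·0.01 = 0 + j2.721 Ω
  C: Z = 1/(jωC) = -j/(ω·C) = 0 - j516.2 Ω
Step 3 — Series combination: Z_total = R + L + C = 566 - j513.5 Ω = 764.2∠-42.2° Ω.
Step 4 — Source phasor: V = 5∠-160.5° V = -4.713 - j1.669 V.
Step 5 — Current: I = V / Z = -0.0031 - j0.005761 A = 0.006542∠-118.3° A.
Step 6 — Complex power: S = V·I* = 0.02423 - j0.02198 VA.
Step 7 — Real power: P = Re(S) = 0.02423 W.
Step 8 — Reactive power: Q = Im(S) = -0.02198 VAR.
Step 9 — Apparent power: |S| = 0.03271 VA.
Step 10 — Power factor: PF = P/|S| = 0.7406 (leading).

(a) P = 0.02423 W  (b) Q = -0.02198 VAR  (c) S = 0.03271 VA  (d) PF = 0.7406 (leading)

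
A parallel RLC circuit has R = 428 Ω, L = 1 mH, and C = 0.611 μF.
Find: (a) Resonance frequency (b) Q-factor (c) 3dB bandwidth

Step 1 — Resonance: ω₀ = 1/√(LC) = 1/√(0.001·6.11e-07) = 4.046e+04 rad/s.
Step 2 — f₀ = ω₀/(2π) = 6439 Hz.
Step 3 — Parallel Q: Q = R/(ω₀L) = 428/(4.046e+04·0.001) = 10.58.
Step 4 — Bandwidth: Δω = ω₀/Q = 3824 rad/s; BW = Δω/(2π) = 608.6 Hz.

(a) f₀ = 6439 Hz  (b) Q = 10.58  (c) BW = 608.6 Hz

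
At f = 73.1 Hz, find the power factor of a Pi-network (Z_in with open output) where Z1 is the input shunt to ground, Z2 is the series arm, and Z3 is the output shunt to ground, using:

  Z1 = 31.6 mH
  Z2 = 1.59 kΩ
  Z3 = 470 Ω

Step 1 — Angular frequency: ω = 2π·f = 2π·73.1 = 459.3 rad/s.
Step 2 — Component impedances:
  Z1: Z = jωL = j·459.3·0.0316 = 0 + j14.51 Ω
  Z2: Z = R = 1590 Ω
  Z3: Z = R = 470 Ω
Step 3 — With open output, the series arm Z2 and the output shunt Z3 appear in series to ground: Z2 + Z3 = 2060 Ω.
Step 4 — Parallel with input shunt Z1: Z_in = Z1 || (Z2 + Z3) = 0.1023 + j14.51 Ω = 14.51∠89.6° Ω.
Step 5 — Power factor: PF = cos(φ) = Re(Z)/|Z| = 0.10225/14.514 = 0.007045.
Step 6 — Type: Im(Z) = 14.51 ⇒ lagging (phase φ = 89.6°).

PF = 0.007045 (lagging, φ = 89.6°)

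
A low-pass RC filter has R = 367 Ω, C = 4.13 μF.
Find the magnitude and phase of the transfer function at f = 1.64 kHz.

Step 1 — Angular frequency: ω = 2π·1640 = 1.03e+04 rad/s.
Step 2 — Transfer function: H(jω) = 1/(1 + jωRC).
Step 3 — Denominator: 1 + jωRC = 1 + j·1.03e+04·367·4.13e-06 = 1 + j15.62.
Step 4 — H = 0.004083 - j0.06377.
Step 5 — Magnitude: |H| = 0.0639 (-23.9 dB); phase: φ = -86.3°.

|H| = 0.0639 (-23.9 dB), φ = -86.3°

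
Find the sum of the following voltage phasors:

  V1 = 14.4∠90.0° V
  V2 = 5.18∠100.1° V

Step 1 — Convert each phasor to rectangular form:
  V1 = 14.4·(cos(90.0°) + j·sin(90.0°)) = 0 + j14.4 V
  V2 = 5.18·(cos(100.1°) + j·sin(100.1°)) = -0.9084 + j5.1 V
Step 2 — Sum components: V_total = -0.9084 + j19.5 V.
Step 3 — Convert to polar: |V_total| = 19.52 V, ∠V_total = 92.7°.

V_total = 19.52∠92.7° V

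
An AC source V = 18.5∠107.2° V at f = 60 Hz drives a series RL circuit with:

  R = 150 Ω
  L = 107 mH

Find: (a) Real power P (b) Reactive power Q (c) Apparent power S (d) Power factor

Step 1 — Angular frequency: ω = 2π·f = 2π·60 = 377 rad/s.
Step 2 — Component impedances:
  R: Z = R = 150 Ω
  L: Z = jωL = j·377·0.107 = 0 + j40.34 Ω
Step 3 — Series combination: Z_total = R + L = 150 + j40.34 Ω = 155.3∠15.1° Ω.
Step 4 — Source phasor: V = 18.5∠107.2° V = -5.471 + j17.67 V.
Step 5 — Current: I = V / Z = -0.004464 + j0.119 A = 0.1191∠92.1° A.
Step 6 — Complex power: S = V·I* = 2.128 + j0.5722 VA.
Step 7 — Real power: P = Re(S) = 2.128 W.
Step 8 — Reactive power: Q = Im(S) = 0.5722 VAR.
Step 9 — Apparent power: |S| = 2.203 VA.
Step 10 — Power factor: PF = P/|S| = 0.9657 (lagging).

(a) P = 2.128 W  (b) Q = 0.5722 VAR  (c) S = 2.203 VA  (d) PF = 0.9657 (lagging)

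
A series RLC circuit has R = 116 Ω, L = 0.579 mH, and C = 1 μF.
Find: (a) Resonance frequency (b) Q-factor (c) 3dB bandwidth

Step 1 — Resonance: ω₀ = 1/√(LC) = 1/√(0.000579·1e-06) = 4.156e+04 rad/s.
Step 2 — f₀ = ω₀/(2π) = 6614 Hz.
Step 3 — Series Q: Q = ω₀L/R = 4.156e+04·0.000579/116 = 0.2074.
Step 4 — Bandwidth: Δω = ω₀/Q = 2.003e+05 rad/s; BW = Δω/(2π) = 3.189e+04 Hz.

(a) f₀ = 6614 Hz  (b) Q = 0.2074  (c) BW = 3.189e+04 Hz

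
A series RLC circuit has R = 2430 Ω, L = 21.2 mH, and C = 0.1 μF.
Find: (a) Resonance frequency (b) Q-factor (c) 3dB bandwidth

Step 1 — Resonance: ω₀ = 1/√(LC) = 1/√(0.0212·1e-07) = 2.172e+04 rad/s.
Step 2 — f₀ = ω₀/(2π) = 3457 Hz.
Step 3 — Series Q: Q = ω₀L/R = 2.172e+04·0.0212/2430 = 0.1895.
Step 4 — Bandwidth: Δω = ω₀/Q = 1.146e+05 rad/s; BW = Δω/(2π) = 1.824e+04 Hz.

(a) f₀ = 3457 Hz  (b) Q = 0.1895  (c) BW = 1.824e+04 Hz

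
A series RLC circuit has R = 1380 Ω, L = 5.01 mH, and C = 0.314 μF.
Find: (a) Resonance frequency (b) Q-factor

Step 1 — Resonance condition Im(Z)=0 gives ω₀ = 1/√(LC).
Step 2 — ω₀ = 1/√(0.00501·3.14e-07) = 2.521e+04 rad/s.
Step 3 — f₀ = ω₀/(2π) = 4013 Hz.
Step 4 — Series Q: Q = ω₀L/R = 2.521e+04·0.00501/1380 = 0.09153.

(a) f₀ = 4013 Hz  (b) Q = 0.09153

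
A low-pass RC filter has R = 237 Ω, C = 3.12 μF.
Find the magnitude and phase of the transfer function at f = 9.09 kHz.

Step 1 — Angular frequency: ω = 2π·9090 = 5.711e+04 rad/s.
Step 2 — Transfer function: H(jω) = 1/(1 + jωRC).
Step 3 — Denominator: 1 + jωRC = 1 + j·5.711e+04·237·3.12e-06 = 1 + j42.23.
Step 4 — H = 0.0005604 - j0.02367.
Step 5 — Magnitude: |H| = 0.02367 (-32.5 dB); phase: φ = -88.6°.

|H| = 0.02367 (-32.5 dB), φ = -88.6°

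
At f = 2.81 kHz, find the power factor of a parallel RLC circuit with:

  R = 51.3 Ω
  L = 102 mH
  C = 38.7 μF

Step 1 — Angular frequency: ω = 2π·f = 2π·2810 = 1.766e+04 rad/s.
Step 2 — Component impedances:
  R: Z = R = 51.3 Ω
  L: Z = jωL = j·1.766e+04·0.102 = 0 + j1801 Ω
  C: Z = 1/(jωC) = -j/(ω·C) = 0 - j1.464 Ω
Step 3 — Parallel combination: 1/Z_total = 1/R + 1/L + 1/C; Z_total = 0.04179 - j1.464 Ω = 1.464∠-88.4° Ω.
Step 4 — Power factor: PF = cos(φ) = Re(Z)/|Z| = 0.041787/1.4641 = 0.02854.
Step 5 — Type: Im(Z) = -1.464 ⇒ leading (phase φ = -88.4°).

PF = 0.02854 (leading, φ = -88.4°)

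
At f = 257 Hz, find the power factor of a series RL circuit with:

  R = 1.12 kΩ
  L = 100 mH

Step 1 — Angular frequency: ω = 2π·f = 2π·257 = 1615 rad/s.
Step 2 — Component impedances:
  R: Z = R = 1120 Ω
  L: Z = jωL = j·1615·0.1 = 0 + j161.5 Ω
Step 3 — Series combination: Z_total = R + L = 1120 + j161.5 Ω = 1132∠8.2° Ω.
Step 4 — Power factor: PF = cos(φ) = Re(Z)/|Z| = 1120/1131.58 = 0.9898.
Step 5 — Type: Im(Z) = 161.5 ⇒ lagging (phase φ = 8.2°).

PF = 0.9898 (lagging, φ = 8.2°)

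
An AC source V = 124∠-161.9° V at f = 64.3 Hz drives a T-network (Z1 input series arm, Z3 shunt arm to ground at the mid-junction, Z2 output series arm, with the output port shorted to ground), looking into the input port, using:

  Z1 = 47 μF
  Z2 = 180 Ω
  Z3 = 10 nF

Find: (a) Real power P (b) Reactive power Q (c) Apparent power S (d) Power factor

Step 1 — Angular frequency: ω = 2π·f = 2π·64.3 = 404 rad/s.
Step 2 — Component impedances:
  Z1: Z = 1/(jωC) = -j/(ω·C) = 0 - j52.66 Ω
  Z2: Z = R = 180 Ω
  Z3: Z = 1/(jωC) = -j/(ω·C) = 0 - j2.475e+05 Ω
Step 3 — With the output port shorted to ground, the output series arm Z2 runs from the junction to ground; the shunt arm Z3 also runs from the junction to ground. They appear in parallel: Z3 || Z2 = 180 - j0.1309 Ω.
Step 4 — Series with input arm Z1: Z_in = Z1 + (Z3 || Z2) = 180 - j52.79 Ω = 187.6∠-16.3° Ω.
Step 5 — Source phasor: V = 124∠-161.9° V = -117.9 - j38.52 V.
Step 6 — Current: I = V / Z = -0.5451 - j0.3739 A = 0.661∠-145.6° A.
Step 7 — Complex power: S = V·I* = 78.66 - j23.07 VA.
Step 8 — Real power: P = Re(S) = 78.66 W.
Step 9 — Reactive power: Q = Im(S) = -23.07 VAR.
Step 10 — Apparent power: |S| = 81.97 VA.
Step 11 — Power factor: PF = P/|S| = 0.9596 (leading).

(a) P = 78.66 W  (b) Q = -23.07 VAR  (c) S = 81.97 VA  (d) PF = 0.9596 (leading)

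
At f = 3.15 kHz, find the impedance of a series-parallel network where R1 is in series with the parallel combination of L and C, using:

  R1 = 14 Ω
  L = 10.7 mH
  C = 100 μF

Step 1 — Angular frequency: ω = 2π·f = 2π·3150 = 1.979e+04 rad/s.
Step 2 — Component impedances:
  R1: Z = R = 14 Ω
  L: Z = jωL = j·1.979e+04·0.0107 = 0 + j211.8 Ω
  C: Z = 1/(jωC) = -j/(ω·C) = 0 - j0.5053 Ω
Step 3 — Parallel branch: L || C = 1/(1/L + 1/C) = 0 - j0.5065 Ω.
Step 4 — Series with R1: Z_total = R1 + (L || C) = 14 - j0.5065 Ω = 14.01∠-2.1° Ω.

Z = 14 - j0.5065 Ω = 14.01∠-2.1° Ω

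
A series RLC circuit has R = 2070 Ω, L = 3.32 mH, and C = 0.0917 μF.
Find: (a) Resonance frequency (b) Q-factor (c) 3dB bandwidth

Step 1 — Resonance condition Im(Z)=0 gives ω₀ = 1/√(LC).
Step 2 — ω₀ = 1/√(0.00332·9.17e-08) = 5.731e+04 rad/s.
Step 3 — f₀ = ω₀/(2π) = 9122 Hz.
Step 4 — Series Q: Q = ω₀L/R = 5.731e+04·0.00332/2070 = 0.09192.
Step 5 — 3dB bandwidth: Δω = ω₀/Q = 6.235e+05 rad/s; BW = Δω/(2π) = 9.923e+04 Hz.

(a) f₀ = 9122 Hz  (b) Q = 0.09192  (c) BW = 9.923e+04 Hz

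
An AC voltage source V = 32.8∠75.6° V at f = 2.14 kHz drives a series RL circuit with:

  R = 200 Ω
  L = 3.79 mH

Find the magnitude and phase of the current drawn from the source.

Step 1 — Angular frequency: ω = 2π·f = 2π·2140 = 1.345e+04 rad/s.
Step 2 — Component impedances:
  R: Z = R = 200 Ω
  L: Z = jωL = j·1.345e+04·0.00379 = 0 + j50.96 Ω
Step 3 — Series combination: Z_total = R + L = 200 + j50.96 Ω = 206.4∠14.3° Ω.
Step 4 — Source phasor: V = 32.8∠75.6° V = 8.157 + j31.77 V.
Step 5 — Ohm's law: I = V / Z_total = (8.157 + j31.77) / (200 + j50.96) = 0.07631 + j0.1394 A.
Step 6 — Convert to polar: |I| = 0.1589 A, ∠I = 61.3°.

I = 0.1589∠61.3° A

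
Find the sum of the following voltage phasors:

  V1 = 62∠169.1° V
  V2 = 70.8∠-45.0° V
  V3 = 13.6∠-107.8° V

Step 1 — Convert each phasor to rectangular form:
  V1 = 62·(cos(169.1°) + j·sin(169.1°)) = -60.88 + j11.72 V
  V2 = 70.8·(cos(-45.0°) + j·sin(-45.0°)) = 50.06 - j50.06 V
  V3 = 13.6·(cos(-107.8°) + j·sin(-107.8°)) = -4.157 - j12.95 V
Step 2 — Sum components: V_total = -14.98 - j51.29 V.
Step 3 — Convert to polar: |V_total| = 53.43 V, ∠V_total = -106.3°.

V_total = 53.43∠-106.3° V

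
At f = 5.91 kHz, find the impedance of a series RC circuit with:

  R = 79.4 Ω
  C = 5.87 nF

Step 1 — Angular frequency: ω = 2π·f = 2π·5910 = 3.713e+04 rad/s.
Step 2 — Component impedances:
  R: Z = R = 79.4 Ω
  C: Z = 1/(jωC) = -j/(ω·C) = 0 - j4588 Ω
Step 3 — Series combination: Z_total = R + C = 79.4 - j4588 Ω = 4588∠-89.0° Ω.

Z = 79.4 - j4588 Ω = 4588∠-89.0° Ω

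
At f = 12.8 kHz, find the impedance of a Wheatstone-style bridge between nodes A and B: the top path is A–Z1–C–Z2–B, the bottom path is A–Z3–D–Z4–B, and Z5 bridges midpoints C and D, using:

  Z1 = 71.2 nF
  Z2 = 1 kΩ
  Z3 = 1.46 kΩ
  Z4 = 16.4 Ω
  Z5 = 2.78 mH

Step 1 — Angular frequency: ω = 2π·f = 2π·1.28e+04 = 8.042e+04 rad/s.
Step 2 — Component impedances:
  Z1: Z = 1/(jωC) = -j/(ω·C) = 0 - j174.6 Ω
  Z2: Z = R = 1000 Ω
  Z3: Z = R = 1460 Ω
  Z4: Z = R = 16.4 Ω
  Z5: Z = jωL = j·8.042e+04·0.00278 = 0 + j223.6 Ω
Step 3 — Bridge requires nodal analysis (the Z5 bridge couples midpoints C and D, so the two paths cannot be reduced to a simple series/parallel combination). Setting node B to ground and injecting 1 A at node A, the 3-node admittance system at A, C, D solves to V_A = Z_AB = 60.9 + j29.66 Ω = 67.74∠26.0° Ω.

Z = 60.9 + j29.66 Ω = 67.74∠26.0° Ω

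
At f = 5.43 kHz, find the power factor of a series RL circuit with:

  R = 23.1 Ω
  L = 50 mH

Step 1 — Angular frequency: ω = 2π·f = 2π·5430 = 3.412e+04 rad/s.
Step 2 — Component impedances:
  R: Z = R = 23.1 Ω
  L: Z = jωL = j·3.412e+04·0.05 = 0 + j1706 Ω
Step 3 — Series combination: Z_total = R + L = 23.1 + j1706 Ω = 1706∠89.2° Ω.
Step 4 — Power factor: PF = cos(φ) = Re(Z)/|Z| = 23.1/1706 = 0.01354.
Step 5 — Type: Im(Z) = 1706 ⇒ lagging (phase φ = 89.2°).

PF = 0.01354 (lagging, φ = 89.2°)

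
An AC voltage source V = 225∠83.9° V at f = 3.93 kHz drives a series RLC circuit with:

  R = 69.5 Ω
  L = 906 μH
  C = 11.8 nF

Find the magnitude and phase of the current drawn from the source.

Step 1 — Angular frequency: ω = 2π·f = 2π·3930 = 2.469e+04 rad/s.
Step 2 — Component impedances:
  R: Z = R = 69.5 Ω
  L: Z = jωL = j·2.469e+04·0.000906 = 0 + j22.37 Ω
  C: Z = 1/(jωC) = -j/(ω·C) = 0 - j3432 Ω
Step 3 — Series combination: Z_total = R + L + C = 69.5 - j3410 Ω = 3410∠-88.8° Ω.
Step 4 — Source phasor: V = 225∠83.9° V = 23.91 + j223.7 V.
Step 5 — Ohm's law: I = V / Z_total = (23.91 + j223.7) / (69.5 - j3410) = -0.06545 + j0.008346 A.
Step 6 — Convert to polar: |I| = 0.06598 A, ∠I = 172.7°.

I = 0.06598∠172.7° A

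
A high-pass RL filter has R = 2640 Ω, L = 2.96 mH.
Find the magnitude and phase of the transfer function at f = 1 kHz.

Step 1 — Angular frequency: ω = 2π·1000 = 6283 rad/s.
Step 2 — Transfer function: H(jω) = jωL/(R + jωL).
Step 3 — Numerator jωL = j·18.6; denominator R + jωL = 2640 + j18.6.
Step 4 — H = 4.963e-05 + j0.007044.
Step 5 — Magnitude: |H| = 0.007045 (-43.0 dB); phase: φ = 89.6°.

|H| = 0.007045 (-43.0 dB), φ = 89.6°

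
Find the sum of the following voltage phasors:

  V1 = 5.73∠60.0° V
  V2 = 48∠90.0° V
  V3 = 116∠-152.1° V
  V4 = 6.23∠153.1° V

Step 1 — Convert each phasor to rectangular form:
  V1 = 5.73·(cos(60.0°) + j·sin(60.0°)) = 2.865 + j4.962 V
  V2 = 48·(cos(90.0°) + j·sin(90.0°)) = 0 + j48 V
  V3 = 116·(cos(-152.1°) + j·sin(-152.1°)) = -102.5 - j54.28 V
  V4 = 6.23·(cos(153.1°) + j·sin(153.1°)) = -5.556 + j2.819 V
Step 2 — Sum components: V_total = -105.2 + j1.501 V.
Step 3 — Convert to polar: |V_total| = 105.2 V, ∠V_total = 179.2°.

V_total = 105.2∠179.2° V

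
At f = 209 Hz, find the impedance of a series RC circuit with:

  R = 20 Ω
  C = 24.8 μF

Step 1 — Angular frequency: ω = 2π·f = 2π·209 = 1313 rad/s.
Step 2 — Component impedances:
  R: Z = R = 20 Ω
  C: Z = 1/(jωC) = -j/(ω·C) = 0 - j30.71 Ω
Step 3 — Series combination: Z_total = R + C = 20 - j30.71 Ω = 36.64∠-56.9° Ω.

Z = 20 - j30.71 Ω = 36.64∠-56.9° Ω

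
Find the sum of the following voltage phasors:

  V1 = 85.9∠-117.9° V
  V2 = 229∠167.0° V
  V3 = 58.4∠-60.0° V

Step 1 — Convert each phasor to rectangular form:
  V1 = 85.9·(cos(-117.9°) + j·sin(-117.9°)) = -40.2 - j75.92 V
  V2 = 229·(cos(167.0°) + j·sin(167.0°)) = -223.1 + j51.51 V
  V3 = 58.4·(cos(-60.0°) + j·sin(-60.0°)) = 29.2 - j50.58 V
Step 2 — Sum components: V_total = -234.1 - j74.98 V.
Step 3 — Convert to polar: |V_total| = 245.8 V, ∠V_total = -162.2°.

V_total = 245.8∠-162.2° V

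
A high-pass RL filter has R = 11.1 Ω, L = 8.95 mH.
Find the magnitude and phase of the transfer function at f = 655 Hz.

Step 1 — Angular frequency: ω = 2π·655 = 4115 rad/s.
Step 2 — Transfer function: H(jω) = jωL/(R + jωL).
Step 3 — Numerator jωL = j·36.83; denominator R + jωL = 11.1 + j36.83.
Step 4 — H = 0.9167 + j0.2763.
Step 5 — Magnitude: |H| = 0.9575 (-0.4 dB); phase: φ = 16.8°.

|H| = 0.9575 (-0.4 dB), φ = 16.8°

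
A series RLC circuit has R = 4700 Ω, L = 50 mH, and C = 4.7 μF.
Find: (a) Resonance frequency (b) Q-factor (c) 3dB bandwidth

Step 1 — Resonance condition Im(Z)=0 gives ω₀ = 1/√(LC).
Step 2 — ω₀ = 1/√(0.05·4.7e-06) = 2063 rad/s.
Step 3 — f₀ = ω₀/(2π) = 328.3 Hz.
Step 4 — Series Q: Q = ω₀L/R = 2063·0.05/4700 = 0.02195.
Step 5 — 3dB bandwidth: Δω = ω₀/Q = 9.4e+04 rad/s; BW = Δω/(2π) = 1.496e+04 Hz.

(a) f₀ = 328.3 Hz  (b) Q = 0.02195  (c) BW = 1.496e+04 Hz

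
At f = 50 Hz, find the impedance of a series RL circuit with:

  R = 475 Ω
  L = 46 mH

Step 1 — Angular frequency: ω = 2π·f = 2π·50 = 314.2 rad/s.
Step 2 — Component impedances:
  R: Z = R = 475 Ω
  L: Z = jωL = j·314.2·0.046 = 0 + j14.45 Ω
Step 3 — Series combination: Z_total = R + L = 475 + j14.45 Ω = 475.2∠1.7° Ω.

Z = 475 + j14.45 Ω = 475.2∠1.7° Ω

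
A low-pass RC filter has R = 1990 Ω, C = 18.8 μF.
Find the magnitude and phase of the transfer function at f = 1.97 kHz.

Step 1 — Angular frequency: ω = 2π·1970 = 1.238e+04 rad/s.
Step 2 — Transfer function: H(jω) = 1/(1 + jωRC).
Step 3 — Denominator: 1 + jωRC = 1 + j·1.238e+04·1990·1.88e-05 = 1 + j463.1.
Step 4 — H = 4.663e-06 - j0.002159.
Step 5 — Magnitude: |H| = 0.002159 (-53.3 dB); phase: φ = -89.9°.

|H| = 0.002159 (-53.3 dB), φ = -89.9°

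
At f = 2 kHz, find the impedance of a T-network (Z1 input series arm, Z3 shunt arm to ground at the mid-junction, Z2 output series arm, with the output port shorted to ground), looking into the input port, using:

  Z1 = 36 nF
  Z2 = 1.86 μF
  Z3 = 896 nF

Step 1 — Angular frequency: ω = 2π·f = 2π·2000 = 1.257e+04 rad/s.
Step 2 — Component impedances:
  Z1: Z = 1/(jωC) = -j/(ω·C) = 0 - j2210 Ω
  Z2: Z = 1/(jωC) = -j/(ω·C) = 0 - j42.78 Ω
  Z3: Z = 1/(jωC) = -j/(ω·C) = 0 - j88.81 Ω
Step 3 — With the output port shorted to ground, the output series arm Z2 runs from the junction to ground; the shunt arm Z3 also runs from the junction to ground. They appear in parallel: Z3 || Z2 = 0 - j28.87 Ω.
Step 4 — Series with input arm Z1: Z_in = Z1 + (Z3 || Z2) = 0 - j2239 Ω = 2239∠-90.0° Ω.

Z = 0 - j2239 Ω = 2239∠-90.0° Ω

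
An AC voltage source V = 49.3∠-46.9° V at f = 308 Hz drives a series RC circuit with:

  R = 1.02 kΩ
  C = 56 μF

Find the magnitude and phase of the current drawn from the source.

Step 1 — Angular frequency: ω = 2π·f = 2π·308 = 1935 rad/s.
Step 2 — Component impedances:
  R: Z = R = 1020 Ω
  C: Z = 1/(jωC) = -j/(ω·C) = 0 - j9.227 Ω
Step 3 — Series combination: Z_total = R + C = 1020 - j9.227 Ω = 1020∠-0.5° Ω.
Step 4 — Source phasor: V = 49.3∠-46.9° V = 33.69 - j36 V.
Step 5 — Ohm's law: I = V / Z_total = (33.69 - j36) / (1020 - j9.227) = 0.03334 - j0.03499 A.
Step 6 — Convert to polar: |I| = 0.04833 A, ∠I = -46.4°.

I = 0.04833∠-46.4° A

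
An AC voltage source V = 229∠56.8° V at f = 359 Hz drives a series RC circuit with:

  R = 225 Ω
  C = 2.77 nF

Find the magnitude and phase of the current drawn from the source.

Step 1 — Angular frequency: ω = 2π·f = 2π·359 = 2256 rad/s.
Step 2 — Component impedances:
  R: Z = R = 225 Ω
  C: Z = 1/(jωC) = -j/(ω·C) = 0 - j1.6e+05 Ω
Step 3 — Series combination: Z_total = R + C = 225 - j1.6e+05 Ω = 1.6e+05∠-89.9° Ω.
Step 4 — Source phasor: V = 229∠56.8° V = 125.4 + j191.6 V.
Step 5 — Ohm's law: I = V / Z_total = (125.4 + j191.6) / (225 - j1.6e+05) = -0.001196 + j0.0007852 A.
Step 6 — Convert to polar: |I| = 0.001431 A, ∠I = 146.7°.

I = 0.001431∠146.7° A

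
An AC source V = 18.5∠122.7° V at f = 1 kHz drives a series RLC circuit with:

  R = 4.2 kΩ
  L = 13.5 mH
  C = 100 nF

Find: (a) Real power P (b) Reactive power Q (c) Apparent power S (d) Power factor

Step 1 — Angular frequency: ω = 2π·f = 2π·1000 = 6283 rad/s.
Step 2 — Component impedances:
  R: Z = R = 4200 Ω
  L: Z = jωL = j·6283·0.0135 = 0 + j84.82 Ω
  C: Z = 1/(jωC) = -j/(ω·C) = 0 - j1592 Ω
Step 3 — Series combination: Z_total = R + L + C = 4200 - j1507 Ω = 4462∠-19.7° Ω.
Step 4 — Source phasor: V = 18.5∠122.7° V = -9.994 + j15.57 V.
Step 5 — Current: I = V / Z = -0.003286 + j0.002528 A = 0.004146∠142.4° A.
Step 6 — Complex power: S = V·I* = 0.0722 - j0.0259 VA.
Step 7 — Real power: P = Re(S) = 0.0722 W.
Step 8 — Reactive power: Q = Im(S) = -0.0259 VAR.
Step 9 — Apparent power: |S| = 0.0767 VA.
Step 10 — Power factor: PF = P/|S| = 0.9413 (leading).

(a) P = 0.0722 W  (b) Q = -0.0259 VAR  (c) S = 0.0767 VA  (d) PF = 0.9413 (leading)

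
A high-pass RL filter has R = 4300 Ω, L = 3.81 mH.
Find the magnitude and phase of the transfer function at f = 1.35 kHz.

Step 1 — Angular frequency: ω = 2π·1350 = 8482 rad/s.
Step 2 — Transfer function: H(jω) = jωL/(R + jωL).
Step 3 — Numerator jωL = j·32.32; denominator R + jωL = 4300 + j32.32.
Step 4 — H = 5.648e-05 + j0.007515.
Step 5 — Magnitude: |H| = 0.007516 (-42.5 dB); phase: φ = 89.6°.

|H| = 0.007516 (-42.5 dB), φ = 89.6°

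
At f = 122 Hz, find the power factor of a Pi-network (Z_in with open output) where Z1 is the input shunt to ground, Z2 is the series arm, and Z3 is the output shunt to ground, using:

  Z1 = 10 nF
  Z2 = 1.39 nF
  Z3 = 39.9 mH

Step 1 — Angular frequency: ω = 2π·f = 2π·122 = 766.5 rad/s.
Step 2 — Component impedances:
  Z1: Z = 1/(jωC) = -j/(ω·C) = 0 - j1.305e+05 Ω
  Z2: Z = 1/(jωC) = -j/(ω·C) = 0 - j9.385e+05 Ω
  Z3: Z = jωL = j·766.5·0.0399 = 0 + j30.59 Ω
Step 3 — With open output, the series arm Z2 and the output shunt Z3 appear in series to ground: Z2 + Z3 = 0 - j9.385e+05 Ω.
Step 4 — Parallel with input shunt Z1: Z_in = Z1 || (Z2 + Z3) = 0 - j1.145e+05 Ω = 1.145e+05∠-90.0° Ω.
Step 5 — Power factor: PF = cos(φ) = Re(Z)/|Z| = 0/1.145e+05 = 0.
Step 6 — Type: Im(Z) = -1.145e+05 ⇒ leading (phase φ = -90.0°).

PF = 0 (leading, φ = -90.0°)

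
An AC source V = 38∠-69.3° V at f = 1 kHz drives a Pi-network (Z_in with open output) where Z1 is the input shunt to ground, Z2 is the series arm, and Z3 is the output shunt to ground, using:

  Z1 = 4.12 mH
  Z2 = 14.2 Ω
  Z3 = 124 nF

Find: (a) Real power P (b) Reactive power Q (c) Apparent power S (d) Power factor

Step 1 — Angular frequency: ω = 2π·f = 2π·1000 = 6283 rad/s.
Step 2 — Component impedances:
  Z1: Z = jωL = j·6283·0.00412 = 0 + j25.89 Ω
  Z2: Z = R = 14.2 Ω
  Z3: Z = 1/(jωC) = -j/(ω·C) = 0 - j1284 Ω
Step 3 — With open output, the series arm Z2 and the output shunt Z3 appear in series to ground: Z2 + Z3 = 14.2 - j1284 Ω.
Step 4 — Parallel with input shunt Z1: Z_in = Z1 || (Z2 + Z3) = 0.006016 + j26.42 Ω = 26.42∠90.0° Ω.
Step 5 — Source phasor: V = 38∠-69.3° V = 13.43 - j35.55 V.
Step 6 — Current: I = V / Z = -1.345 - j0.5087 A = 1.438∠-159.3° A.
Step 7 — Complex power: S = V·I* = 0.01245 + j54.66 VA.
Step 8 — Real power: P = Re(S) = 0.01245 W.
Step 9 — Reactive power: Q = Im(S) = 54.66 VAR.
Step 10 — Apparent power: |S| = 54.66 VA.
Step 11 — Power factor: PF = P/|S| = 0.0002277 (lagging).

(a) P = 0.01245 W  (b) Q = 54.66 VAR  (c) S = 54.66 VA  (d) PF = 0.0002277 (lagging)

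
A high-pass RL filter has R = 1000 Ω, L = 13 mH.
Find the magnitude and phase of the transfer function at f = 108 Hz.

Step 1 — Angular frequency: ω = 2π·108 = 678.6 rad/s.
Step 2 — Transfer function: H(jω) = jωL/(R + jωL).
Step 3 — Numerator jωL = j·8.822; denominator R + jωL = 1000 + j8.822.
Step 4 — H = 7.781e-05 + j0.008821.
Step 5 — Magnitude: |H| = 0.008821 (-41.1 dB); phase: φ = 89.5°.

|H| = 0.008821 (-41.1 dB), φ = 89.5°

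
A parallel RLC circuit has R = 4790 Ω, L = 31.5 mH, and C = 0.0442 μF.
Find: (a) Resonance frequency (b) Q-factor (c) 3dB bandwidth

Step 1 — Resonance: ω₀ = 1/√(LC) = 1/√(0.0315·4.42e-08) = 2.68e+04 rad/s.
Step 2 — f₀ = ω₀/(2π) = 4265 Hz.
Step 3 — Parallel Q: Q = R/(ω₀L) = 4790/(2.68e+04·0.0315) = 5.674.
Step 4 — Bandwidth: Δω = ω₀/Q = 4723 rad/s; BW = Δω/(2π) = 751.7 Hz.

(a) f₀ = 4265 Hz  (b) Q = 5.674  (c) BW = 751.7 Hz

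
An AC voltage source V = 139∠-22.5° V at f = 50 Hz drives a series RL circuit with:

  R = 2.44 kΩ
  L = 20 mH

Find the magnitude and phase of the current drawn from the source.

Step 1 — Angular frequency: ω = 2π·f = 2π·50 = 314.2 rad/s.
Step 2 — Component impedances:
  R: Z = R = 2440 Ω
  L: Z = jωL = j·314.2·0.02 = 0 + j6.283 Ω
Step 3 — Series combination: Z_total = R + L = 2440 + j6.283 Ω = 2440∠0.1° Ω.
Step 4 — Source phasor: V = 139∠-22.5° V = 128.4 - j53.19 V.
Step 5 — Ohm's law: I = V / Z_total = (128.4 - j53.19) / (2440 + j6.283) = 0.05257 - j0.02194 A.
Step 6 — Convert to polar: |I| = 0.05697 A, ∠I = -22.6°.

I = 0.05697∠-22.6° A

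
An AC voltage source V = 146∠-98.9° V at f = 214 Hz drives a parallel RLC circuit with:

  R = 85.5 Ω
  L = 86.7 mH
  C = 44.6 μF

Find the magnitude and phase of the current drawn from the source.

Step 1 — Angular frequency: ω = 2π·f = 2π·214 = 1345 rad/s.
Step 2 — Component impedances:
  R: Z = R = 85.5 Ω
  L: Z = jωL = j·1345·0.0867 = 0 + j116.6 Ω
  C: Z = 1/(jωC) = -j/(ω·C) = 0 - j16.68 Ω
Step 3 — Parallel combination: 1/Z_total = 1/R + 1/L + 1/C; Z_total = 4.21 - j18.5 Ω = 18.97∠-77.2° Ω.
Step 4 — Source phasor: V = 146∠-98.9° V = -22.59 - j144.2 V.
Step 5 — Ohm's law: I = V / Z_total = (-22.59 - j144.2) / (4.21 - j18.5) = 7.149 - j2.848 A.
Step 6 — Convert to polar: |I| = 7.695 A, ∠I = -21.7°.

I = 7.695∠-21.7° A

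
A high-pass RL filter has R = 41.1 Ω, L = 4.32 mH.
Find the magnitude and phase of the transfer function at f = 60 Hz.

Step 1 — Angular frequency: ω = 2π·60 = 377 rad/s.
Step 2 — Transfer function: H(jω) = jωL/(R + jωL).
Step 3 — Numerator jωL = j·1.629; denominator R + jωL = 41.1 + j1.629.
Step 4 — H = 0.001568 + j0.03956.
Step 5 — Magnitude: |H| = 0.03959 (-28.0 dB); phase: φ = 87.7°.

|H| = 0.03959 (-28.0 dB), φ = 87.7°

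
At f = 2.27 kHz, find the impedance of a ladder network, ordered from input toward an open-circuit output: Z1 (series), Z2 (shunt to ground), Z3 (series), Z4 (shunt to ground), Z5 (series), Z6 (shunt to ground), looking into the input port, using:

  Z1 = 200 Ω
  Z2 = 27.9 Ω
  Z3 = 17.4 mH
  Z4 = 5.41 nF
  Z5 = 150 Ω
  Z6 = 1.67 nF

Step 1 — Angular frequency: ω = 2π·f = 2π·2270 = 1.426e+04 rad/s.
Step 2 — Component impedances:
  Z1: Z = R = 200 Ω
  Z2: Z = R = 27.9 Ω
  Z3: Z = jωL = j·1.426e+04·0.0174 = 0 + j248.2 Ω
  Z4: Z = 1/(jωC) = -j/(ω·C) = 0 - j1.296e+04 Ω
  Z5: Z = R = 150 Ω
  Z6: Z = 1/(jωC) = -j/(ω·C) = 0 - j4.198e+04 Ω
Step 3 — Ladder network (open output): work backward from the far end, alternating series and parallel combinations. Z_in = 227.9 - j0.08062 Ω = 227.9∠-0.0° Ω.

Z = 227.9 - j0.08062 Ω = 227.9∠-0.0° Ω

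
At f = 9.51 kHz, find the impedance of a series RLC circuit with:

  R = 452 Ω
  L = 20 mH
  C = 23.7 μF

Step 1 — Angular frequency: ω = 2π·f = 2π·9510 = 5.975e+04 rad/s.
Step 2 — Component impedances:
  R: Z = R = 452 Ω
  L: Z = jωL = j·5.975e+04·0.02 = 0 + j1195 Ω
  C: Z = 1/(jωC) = -j/(ω·C) = 0 - j0.7061 Ω
Step 3 — Series combination: Z_total = R + L + C = 452 + j1194 Ω = 1277∠69.3° Ω.

Z = 452 + j1194 Ω = 1277∠69.3° Ω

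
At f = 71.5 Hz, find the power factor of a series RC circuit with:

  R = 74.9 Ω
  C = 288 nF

Step 1 — Angular frequency: ω = 2π·f = 2π·71.5 = 449.2 rad/s.
Step 2 — Component impedances:
  R: Z = R = 74.9 Ω
  C: Z = 1/(jωC) = -j/(ω·C) = 0 - j7729 Ω
Step 3 — Series combination: Z_total = R + C = 74.9 - j7729 Ω = 7729∠-89.4° Ω.
Step 4 — Power factor: PF = cos(φ) = Re(Z)/|Z| = 74.9/7729.3 = 0.00969.
Step 5 — Type: Im(Z) = -7729 ⇒ leading (phase φ = -89.4°).

PF = 0.00969 (leading, φ = -89.4°)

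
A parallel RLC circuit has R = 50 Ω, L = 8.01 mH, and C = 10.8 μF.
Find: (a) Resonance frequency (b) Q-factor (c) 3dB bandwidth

Step 1 — Resonance: ω₀ = 1/√(LC) = 1/√(0.00801·1.08e-05) = 3400 rad/s.
Step 2 — f₀ = ω₀/(2π) = 541.1 Hz.
Step 3 — Parallel Q: Q = R/(ω₀L) = 50/(3400·0.00801) = 1.836.
Step 4 — Bandwidth: Δω = ω₀/Q = 1852 rad/s; BW = Δω/(2π) = 294.7 Hz.

(a) f₀ = 541.1 Hz  (b) Q = 1.836  (c) BW = 294.7 Hz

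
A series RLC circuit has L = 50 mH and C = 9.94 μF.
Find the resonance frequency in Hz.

Step 1 — Resonance condition Im(Z)=0 gives ω₀ = 1/√(LC).
Step 2 — ω₀ = 1/√(0.05·9.94e-06) = 1418 rad/s.
Step 3 — f₀ = ω₀/(2π) = 225.8 Hz.

f₀ = 225.8 Hz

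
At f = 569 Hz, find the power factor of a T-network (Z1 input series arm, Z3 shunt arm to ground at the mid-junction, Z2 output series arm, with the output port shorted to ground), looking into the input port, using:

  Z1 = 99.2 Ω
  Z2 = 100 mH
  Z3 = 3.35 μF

Step 1 — Angular frequency: ω = 2π·f = 2π·569 = 3575 rad/s.
Step 2 — Component impedances:
  Z1: Z = R = 99.2 Ω
  Z2: Z = jωL = j·3575·0.1 = 0 + j357.5 Ω
  Z3: Z = 1/(jωC) = -j/(ω·C) = 0 - j83.5 Ω
Step 3 — With the output port shorted to ground, the output series arm Z2 runs from the junction to ground; the shunt arm Z3 also runs from the junction to ground. They appear in parallel: Z3 || Z2 = 0 - j108.9 Ω.
Step 4 — Series with input arm Z1: Z_in = Z1 + (Z3 || Z2) = 99.2 - j108.9 Ω = 147.3∠-47.7° Ω.
Step 5 — Power factor: PF = cos(φ) = Re(Z)/|Z| = 99.2/147.34 = 0.6733.
Step 6 — Type: Im(Z) = -108.9 ⇒ leading (phase φ = -47.7°).

PF = 0.6733 (leading, φ = -47.7°)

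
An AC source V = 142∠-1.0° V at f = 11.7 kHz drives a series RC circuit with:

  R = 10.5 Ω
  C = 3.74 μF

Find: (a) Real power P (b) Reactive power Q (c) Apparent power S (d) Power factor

Step 1 — Angular frequency: ω = 2π·f = 2π·1.17e+04 = 7.351e+04 rad/s.
Step 2 — Component impedances:
  R: Z = R = 10.5 Ω
  C: Z = 1/(jωC) = -j/(ω·C) = 0 - j3.637 Ω
Step 3 — Series combination: Z_total = R + C = 10.5 - j3.637 Ω = 11.11∠-19.1° Ω.
Step 4 — Source phasor: V = 142∠-1.0° V = 142 - j2.478 V.
Step 5 — Current: I = V / Z = 12.15 + j3.971 A = 12.78∠18.1° A.
Step 6 — Complex power: S = V·I* = 1715 - j593.9 VA.
Step 7 — Real power: P = Re(S) = 1715 W.
Step 8 — Reactive power: Q = Im(S) = -593.9 VAR.
Step 9 — Apparent power: |S| = 1815 VA.
Step 10 — Power factor: PF = P/|S| = 0.9449 (leading).

(a) P = 1715 W  (b) Q = -593.9 VAR  (c) S = 1815 VA  (d) PF = 0.9449 (leading)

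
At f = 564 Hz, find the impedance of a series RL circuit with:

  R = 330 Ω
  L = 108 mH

Step 1 — Angular frequency: ω = 2π·f = 2π·564 = 3544 rad/s.
Step 2 — Component impedances:
  R: Z = R = 330 Ω
  L: Z = jωL = j·3544·0.108 = 0 + j382.7 Ω
Step 3 — Series combination: Z_total = R + L = 330 + j382.7 Ω = 505.3∠49.2° Ω.

Z = 330 + j382.7 Ω = 505.3∠49.2° Ω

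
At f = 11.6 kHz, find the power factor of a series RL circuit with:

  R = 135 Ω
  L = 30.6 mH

Step 1 — Angular frequency: ω = 2π·f = 2π·1.16e+04 = 7.288e+04 rad/s.
Step 2 — Component impedances:
  R: Z = R = 135 Ω
  L: Z = jωL = j·7.288e+04·0.0306 = 0 + j2230 Ω
Step 3 — Series combination: Z_total = R + L = 135 + j2230 Ω = 2234∠86.5° Ω.
Step 4 — Power factor: PF = cos(φ) = Re(Z)/|Z| = 135/2234.4 = 0.06042.
Step 5 — Type: Im(Z) = 2230 ⇒ lagging (phase φ = 86.5°).

PF = 0.06042 (lagging, φ = 86.5°)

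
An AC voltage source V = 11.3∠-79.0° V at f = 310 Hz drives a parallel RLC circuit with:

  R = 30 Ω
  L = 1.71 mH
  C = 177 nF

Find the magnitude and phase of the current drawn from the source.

Step 1 — Angular frequency: ω = 2π·f = 2π·310 = 1948 rad/s.
Step 2 — Component impedances:
  R: Z = R = 30 Ω
  L: Z = jωL = j·1948·0.00171 = 0 + j3.331 Ω
  C: Z = 1/(jωC) = -j/(ω·C) = 0 - j2901 Ω
Step 3 — Parallel combination: 1/Z_total = 1/R + 1/L + 1/C; Z_total = 0.3661 + j3.294 Ω = 3.314∠83.7° Ω.
Step 4 — Source phasor: V = 11.3∠-79.0° V = 2.156 - j11.09 V.
Step 5 — Ohm's law: I = V / Z_total = (2.156 - j11.09) / (0.3661 + j3.294) = -3.255 - j1.016 A.
Step 6 — Convert to polar: |I| = 3.41 A, ∠I = -162.7°.

I = 3.41∠-162.7° A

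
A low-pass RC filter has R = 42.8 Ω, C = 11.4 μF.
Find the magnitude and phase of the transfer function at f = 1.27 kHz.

Step 1 — Angular frequency: ω = 2π·1270 = 7980 rad/s.
Step 2 — Transfer function: H(jω) = 1/(1 + jωRC).
Step 3 — Denominator: 1 + jωRC = 1 + j·7980·42.8·1.14e-05 = 1 + j3.893.
Step 4 — H = 0.06189 - j0.2409.
Step 5 — Magnitude: |H| = 0.2488 (-12.1 dB); phase: φ = -75.6°.

|H| = 0.2488 (-12.1 dB), φ = -75.6°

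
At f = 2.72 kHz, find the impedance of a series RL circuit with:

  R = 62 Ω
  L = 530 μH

Step 1 — Angular frequency: ω = 2π·f = 2π·2720 = 1.709e+04 rad/s.
Step 2 — Component impedances:
  R: Z = R = 62 Ω
  L: Z = jωL = j·1.709e+04·0.00053 = 0 + j9.058 Ω
Step 3 — Series combination: Z_total = R + L = 62 + j9.058 Ω = 62.66∠8.3° Ω.

Z = 62 + j9.058 Ω = 62.66∠8.3° Ω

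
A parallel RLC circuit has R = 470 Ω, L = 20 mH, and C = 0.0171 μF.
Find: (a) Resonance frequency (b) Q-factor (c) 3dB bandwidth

Step 1 — Resonance: ω₀ = 1/√(LC) = 1/√(0.02·1.71e-08) = 5.407e+04 rad/s.
Step 2 — f₀ = ω₀/(2π) = 8606 Hz.
Step 3 — Parallel Q: Q = R/(ω₀L) = 470/(5.407e+04·0.02) = 0.4346.
Step 4 — Bandwidth: Δω = ω₀/Q = 1.244e+05 rad/s; BW = Δω/(2π) = 1.98e+04 Hz.

(a) f₀ = 8606 Hz  (b) Q = 0.4346  (c) BW = 1.98e+04 Hz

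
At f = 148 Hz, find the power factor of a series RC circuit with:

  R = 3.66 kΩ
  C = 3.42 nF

Step 1 — Angular frequency: ω = 2π·f = 2π·148 = 929.9 rad/s.
Step 2 — Component impedances:
  R: Z = R = 3660 Ω
  C: Z = 1/(jωC) = -j/(ω·C) = 0 - j3.144e+05 Ω
Step 3 — Series combination: Z_total = R + C = 3660 - j3.144e+05 Ω = 3.145e+05∠-89.3° Ω.
Step 4 — Power factor: PF = cos(φ) = Re(Z)/|Z| = 3660/3.145e+05 = 0.01164.
Step 5 — Type: Im(Z) = -3.144e+05 ⇒ leading (phase φ = -89.3°).

PF = 0.01164 (leading, φ = -89.3°)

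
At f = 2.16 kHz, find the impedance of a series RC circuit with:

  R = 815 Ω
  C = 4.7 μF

Step 1 — Angular frequency: ω = 2π·f = 2π·2160 = 1.357e+04 rad/s.
Step 2 — Component impedances:
  R: Z = R = 815 Ω
  C: Z = 1/(jωC) = -j/(ω·C) = 0 - j15.68 Ω
Step 3 — Series combination: Z_total = R + C = 815 - j15.68 Ω = 815.2∠-1.1° Ω.

Z = 815 - j15.68 Ω = 815.2∠-1.1° Ω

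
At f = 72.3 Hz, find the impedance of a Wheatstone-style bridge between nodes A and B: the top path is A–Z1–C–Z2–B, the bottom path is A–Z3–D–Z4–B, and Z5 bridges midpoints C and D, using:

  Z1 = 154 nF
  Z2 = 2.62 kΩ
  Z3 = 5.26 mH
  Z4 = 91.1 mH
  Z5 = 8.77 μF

Step 1 — Angular frequency: ω = 2π·f = 2π·72.3 = 454.3 rad/s.
Step 2 — Component impedances:
  Z1: Z = 1/(jωC) = -j/(ω·C) = 0 - j1.429e+04 Ω
  Z2: Z = R = 2620 Ω
  Z3: Z = jωL = j·454.3·0.00526 = 0 + j2.389 Ω
  Z4: Z = jωL = j·454.3·0.0911 = 0 + j41.38 Ω
  Z5: Z = 1/(jωC) = -j/(ω·C) = 0 - j251 Ω
Step 3 — Bridge requires nodal analysis (the Z5 bridge couples midpoints C and D, so the two paths cannot be reduced to a simple series/parallel combination). Setting node B to ground and injecting 1 A at node A, the 3-node admittance system at A, C, D solves to V_A = Z_AB = 0.651 + j43.83 Ω = 43.83∠89.1° Ω.

Z = 0.651 + j43.83 Ω = 43.83∠89.1° Ω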